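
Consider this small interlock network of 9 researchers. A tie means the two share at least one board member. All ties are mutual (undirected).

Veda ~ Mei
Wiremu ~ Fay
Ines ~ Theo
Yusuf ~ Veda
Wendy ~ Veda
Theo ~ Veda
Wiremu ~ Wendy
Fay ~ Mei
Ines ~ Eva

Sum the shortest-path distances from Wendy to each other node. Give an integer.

Distances from Wendy: Eva:4, Fay:2, Ines:3, Mei:2, Theo:2, Veda:1, Wiremu:1, Yusuf:2.
Sum = 4 + 2 + 3 + 2 + 2 + 1 + 1 + 2 = 17.

17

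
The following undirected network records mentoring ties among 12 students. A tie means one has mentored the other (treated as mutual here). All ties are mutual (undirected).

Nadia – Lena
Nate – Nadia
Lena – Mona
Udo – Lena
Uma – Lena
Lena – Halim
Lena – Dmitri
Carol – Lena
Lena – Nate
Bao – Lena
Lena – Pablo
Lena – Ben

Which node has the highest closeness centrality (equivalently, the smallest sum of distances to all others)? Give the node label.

Lena

Farness (sum of distances to all others) for each node — Bao:21, Ben:21, Carol:21, Dmitri:21, Halim:21, Lena:11, Mona:21, Nadia:20, Nate:20, Pablo:21, Udo:21, Uma:21.
The smallest farness is 11, for Lena, so Lena has the highest closeness.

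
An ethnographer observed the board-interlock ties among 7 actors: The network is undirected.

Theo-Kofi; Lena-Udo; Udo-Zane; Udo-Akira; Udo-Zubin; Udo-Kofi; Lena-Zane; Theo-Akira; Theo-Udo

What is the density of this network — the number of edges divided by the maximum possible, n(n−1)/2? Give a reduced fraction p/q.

3/7

There are 9 edges and 7 nodes, so the maximum possible is C(7,2) = 21.
Density = 9/21 = 3/7.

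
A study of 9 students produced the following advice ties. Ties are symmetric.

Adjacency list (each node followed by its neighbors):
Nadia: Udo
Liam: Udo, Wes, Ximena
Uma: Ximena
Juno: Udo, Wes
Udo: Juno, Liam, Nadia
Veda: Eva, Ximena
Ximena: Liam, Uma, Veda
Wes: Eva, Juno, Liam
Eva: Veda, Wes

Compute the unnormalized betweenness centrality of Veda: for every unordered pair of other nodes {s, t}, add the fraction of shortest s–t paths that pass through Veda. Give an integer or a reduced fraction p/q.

2

Pairs whose geodesics pass through Veda — Ximena–Eva: 1; Uma–Eva: 1.
All other pairs contribute 0.
Summing the contributions gives betweenness(Veda) = 2.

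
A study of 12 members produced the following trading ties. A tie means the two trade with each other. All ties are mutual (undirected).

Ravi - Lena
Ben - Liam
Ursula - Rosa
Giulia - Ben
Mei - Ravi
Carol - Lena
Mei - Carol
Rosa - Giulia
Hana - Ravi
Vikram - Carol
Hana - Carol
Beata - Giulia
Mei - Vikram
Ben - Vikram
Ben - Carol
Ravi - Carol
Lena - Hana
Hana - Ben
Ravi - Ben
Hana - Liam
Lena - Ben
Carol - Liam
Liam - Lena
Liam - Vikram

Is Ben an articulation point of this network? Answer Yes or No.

Yes

Removing Ben leaves {Carol, Hana, Lena, Liam, Mei, Ravi, and Vikram} with no path to {Beata, Giulia, Rosa, and Ursula}, so the network splits into 2 components. Ben is a cut vertex.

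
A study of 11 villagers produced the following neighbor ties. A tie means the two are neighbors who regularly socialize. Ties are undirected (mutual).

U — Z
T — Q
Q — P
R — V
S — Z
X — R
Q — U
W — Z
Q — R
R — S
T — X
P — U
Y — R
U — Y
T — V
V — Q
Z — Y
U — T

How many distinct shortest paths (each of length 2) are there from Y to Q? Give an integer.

The shortest distance is 2. The length-2 paths are: Y–R–Q; Y–U–Q.
That gives 2 distinct shortest paths.

2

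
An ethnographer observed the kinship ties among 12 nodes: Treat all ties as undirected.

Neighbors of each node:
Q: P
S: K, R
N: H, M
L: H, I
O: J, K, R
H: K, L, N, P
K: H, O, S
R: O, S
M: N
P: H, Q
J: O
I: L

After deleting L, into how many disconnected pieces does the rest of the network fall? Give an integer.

Without L, the remaining ties split the others into: {H, J, K, M, N, O, P, Q, R, S}; {I}.
That's 2 separate components.

2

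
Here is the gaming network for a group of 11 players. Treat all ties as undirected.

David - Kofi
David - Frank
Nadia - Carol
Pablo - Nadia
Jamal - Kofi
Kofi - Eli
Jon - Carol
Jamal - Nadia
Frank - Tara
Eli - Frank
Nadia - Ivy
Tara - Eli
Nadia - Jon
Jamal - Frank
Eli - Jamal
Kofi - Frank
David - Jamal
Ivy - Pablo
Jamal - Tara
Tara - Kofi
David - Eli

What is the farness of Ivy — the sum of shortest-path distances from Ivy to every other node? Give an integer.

Distances from Ivy: Carol:2, David:3, Eli:3, Frank:3, Jamal:2, Jon:2, Kofi:3, Nadia:1, Pablo:1, Tara:3.
Sum = 2 + 3 + 3 + 3 + 2 + 2 + 3 + 1 + 1 + 3 = 23.

23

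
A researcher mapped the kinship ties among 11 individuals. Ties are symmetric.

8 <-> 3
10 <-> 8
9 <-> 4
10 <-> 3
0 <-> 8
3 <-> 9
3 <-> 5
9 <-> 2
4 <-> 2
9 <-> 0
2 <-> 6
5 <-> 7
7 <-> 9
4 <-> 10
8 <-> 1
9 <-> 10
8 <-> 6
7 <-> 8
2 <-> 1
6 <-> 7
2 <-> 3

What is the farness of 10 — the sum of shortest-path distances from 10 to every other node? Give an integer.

Distances from 10: 0:2, 1:2, 2:2, 3:1, 4:1, 5:2, 6:2, 7:2, 8:1, 9:1.
Sum = 2 + 2 + 2 + 1 + 1 + 2 + 2 + 2 + 1 + 1 = 16.

16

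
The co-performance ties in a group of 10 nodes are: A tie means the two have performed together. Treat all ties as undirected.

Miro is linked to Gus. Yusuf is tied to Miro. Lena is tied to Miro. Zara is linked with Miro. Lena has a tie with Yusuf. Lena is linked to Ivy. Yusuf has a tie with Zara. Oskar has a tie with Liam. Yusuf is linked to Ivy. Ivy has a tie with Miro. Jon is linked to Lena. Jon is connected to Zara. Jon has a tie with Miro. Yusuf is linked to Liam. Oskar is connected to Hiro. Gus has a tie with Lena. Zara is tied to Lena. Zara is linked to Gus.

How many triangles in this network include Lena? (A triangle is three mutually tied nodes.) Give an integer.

Lena's neighbors: Gus, Ivy, Jon, Miro, Yusuf, and Zara.
Neighbor pairs that are themselves tied: Lena–Gus–Miro; Lena–Gus–Zara; Lena–Ivy–Miro; Lena–Ivy–Yusuf; Lena–Jon–Miro; Lena–Jon–Zara; Lena–Miro–Yusuf; Lena–Miro–Zara; Lena–Yusuf–Zara. Each forms one triangle with Lena, for 9 in total.

9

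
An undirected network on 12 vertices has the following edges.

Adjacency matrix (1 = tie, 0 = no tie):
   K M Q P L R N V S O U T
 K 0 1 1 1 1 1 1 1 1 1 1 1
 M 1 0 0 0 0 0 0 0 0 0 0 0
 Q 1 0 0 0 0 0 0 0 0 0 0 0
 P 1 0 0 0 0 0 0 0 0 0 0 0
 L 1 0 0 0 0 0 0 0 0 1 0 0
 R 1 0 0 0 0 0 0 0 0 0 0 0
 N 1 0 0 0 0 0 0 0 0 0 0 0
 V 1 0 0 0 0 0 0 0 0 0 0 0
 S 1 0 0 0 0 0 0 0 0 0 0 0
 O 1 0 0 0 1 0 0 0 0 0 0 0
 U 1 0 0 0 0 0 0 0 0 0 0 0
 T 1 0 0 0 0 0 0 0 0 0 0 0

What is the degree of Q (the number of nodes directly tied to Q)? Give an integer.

Q is directly tied to K. That is 1 neighbor, so the degree of Q is 1.

1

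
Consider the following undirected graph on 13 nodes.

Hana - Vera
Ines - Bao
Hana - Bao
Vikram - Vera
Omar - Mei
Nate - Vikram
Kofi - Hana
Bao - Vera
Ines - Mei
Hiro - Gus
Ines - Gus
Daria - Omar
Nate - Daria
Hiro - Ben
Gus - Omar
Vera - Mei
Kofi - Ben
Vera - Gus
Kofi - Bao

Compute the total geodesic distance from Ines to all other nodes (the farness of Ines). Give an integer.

Distances from Ines: Bao:1, Ben:3, Daria:3, Gus:1, Hana:2, Hiro:2, Kofi:2, Mei:1, Nate:4, Omar:2, Vera:2, Vikram:3.
Sum = 1 + 3 + 3 + 1 + 2 + 2 + 2 + 1 + 4 + 2 + 2 + 3 = 26.

26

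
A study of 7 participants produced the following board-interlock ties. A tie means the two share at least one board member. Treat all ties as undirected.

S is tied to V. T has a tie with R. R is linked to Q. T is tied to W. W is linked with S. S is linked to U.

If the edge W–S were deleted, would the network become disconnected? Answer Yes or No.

Yes

Without the W–S edge there is no alternate route between W and S, so the network disconnects. It is a bridge.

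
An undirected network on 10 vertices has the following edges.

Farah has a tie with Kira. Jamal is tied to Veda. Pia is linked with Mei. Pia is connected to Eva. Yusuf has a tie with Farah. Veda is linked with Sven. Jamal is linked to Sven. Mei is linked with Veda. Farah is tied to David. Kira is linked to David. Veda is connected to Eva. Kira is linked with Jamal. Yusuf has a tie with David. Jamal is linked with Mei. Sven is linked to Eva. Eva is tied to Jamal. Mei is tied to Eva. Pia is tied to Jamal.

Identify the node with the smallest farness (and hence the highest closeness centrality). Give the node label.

Farness (sum of distances to all others) for each node — David:20, Eva:17, Farah:20, Jamal:13, Kira:15, Mei:18, Pia:19, Sven:19, Veda:18, Yusuf:27.
The smallest farness is 13, for Jamal, so Jamal has the highest closeness.

Jamal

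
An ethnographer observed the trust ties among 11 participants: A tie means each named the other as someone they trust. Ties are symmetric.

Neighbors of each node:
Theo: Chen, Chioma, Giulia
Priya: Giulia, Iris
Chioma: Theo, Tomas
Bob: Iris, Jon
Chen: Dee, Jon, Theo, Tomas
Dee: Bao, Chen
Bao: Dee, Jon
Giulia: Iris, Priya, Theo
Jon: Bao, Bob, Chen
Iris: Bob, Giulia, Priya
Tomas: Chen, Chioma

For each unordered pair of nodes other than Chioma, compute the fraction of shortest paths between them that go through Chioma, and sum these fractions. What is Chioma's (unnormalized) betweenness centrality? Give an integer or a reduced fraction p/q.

11/6

Pairs whose geodesics pass through Chioma — Iris–Tomas: 1/3; Priya–Tomas: 1/2; Giulia–Tomas: 1/2; Theo–Tomas: 1/2.
All other pairs contribute 0.
Summing the contributions gives betweenness(Chioma) = 11/6.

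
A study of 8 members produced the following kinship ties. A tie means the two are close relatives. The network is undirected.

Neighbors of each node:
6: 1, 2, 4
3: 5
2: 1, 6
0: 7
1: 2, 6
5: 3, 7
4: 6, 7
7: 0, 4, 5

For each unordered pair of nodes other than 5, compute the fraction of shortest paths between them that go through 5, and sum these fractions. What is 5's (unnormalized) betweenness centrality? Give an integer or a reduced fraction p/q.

Pairs whose geodesics pass through 5 — 3–7: 1; 3–0: 1; 3–4: 1; 3–1: 1; 3–2: 1; 3–6: 1.
All other pairs contribute 0.
Summing the contributions gives betweenness(5) = 6.

6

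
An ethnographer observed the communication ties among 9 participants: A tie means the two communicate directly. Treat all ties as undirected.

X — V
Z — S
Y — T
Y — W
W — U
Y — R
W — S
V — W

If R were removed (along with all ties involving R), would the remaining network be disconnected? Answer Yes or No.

Even without R, every remaining node can still reach every other (the residual graph is connected), so R is not a cut vertex.

No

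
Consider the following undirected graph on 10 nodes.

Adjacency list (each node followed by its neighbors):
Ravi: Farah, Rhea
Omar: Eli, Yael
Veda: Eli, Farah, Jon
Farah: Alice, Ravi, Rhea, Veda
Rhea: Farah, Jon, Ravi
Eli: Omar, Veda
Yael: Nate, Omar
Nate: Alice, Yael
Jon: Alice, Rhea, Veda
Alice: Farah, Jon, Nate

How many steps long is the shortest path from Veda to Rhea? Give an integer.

2

One shortest route is Veda – Farah – Rhea, which uses 2 edges, and Veda and Rhea are not directly tied, so nothing shorter exists. So d(Veda,Rhea) = 2.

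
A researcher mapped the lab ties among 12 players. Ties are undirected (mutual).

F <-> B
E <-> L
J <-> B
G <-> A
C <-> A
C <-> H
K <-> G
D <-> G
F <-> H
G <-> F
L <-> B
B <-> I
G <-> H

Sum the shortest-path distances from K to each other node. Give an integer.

32

Distances from K: A:2, B:3, C:3, D:2, E:5, F:2, G:1, H:2, I:4, J:4, L:4.
Sum = 2 + 3 + 3 + 2 + 5 + 2 + 1 + 2 + 4 + 4 + 4 = 32.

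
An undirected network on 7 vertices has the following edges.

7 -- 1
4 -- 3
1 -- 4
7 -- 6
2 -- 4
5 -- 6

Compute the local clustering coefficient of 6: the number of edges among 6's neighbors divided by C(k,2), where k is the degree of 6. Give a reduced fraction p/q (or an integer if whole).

0

6's neighbors: 5 and 7 (k = 2).
Possible neighbor pairs: C(2,2) = 1. Edges among them: none → e = 0.
Clustering(6) = 0/1.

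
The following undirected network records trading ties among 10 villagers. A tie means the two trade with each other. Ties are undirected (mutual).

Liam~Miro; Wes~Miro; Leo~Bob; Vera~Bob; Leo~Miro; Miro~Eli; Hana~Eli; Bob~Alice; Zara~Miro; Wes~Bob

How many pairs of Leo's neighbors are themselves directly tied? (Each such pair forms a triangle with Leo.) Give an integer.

0

Leo's neighbors are Bob and Miro, but none of them are tied to each other, so no triangle contains Leo.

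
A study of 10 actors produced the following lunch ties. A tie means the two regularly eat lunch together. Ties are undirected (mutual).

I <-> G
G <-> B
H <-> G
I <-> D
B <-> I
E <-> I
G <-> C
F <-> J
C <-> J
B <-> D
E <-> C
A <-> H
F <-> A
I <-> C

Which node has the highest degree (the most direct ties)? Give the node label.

Degrees — A:2, B:3, C:4, D:2, E:2, F:2, G:4, H:2, I:5, J:2.
The maximum is 5, attained only by I.

I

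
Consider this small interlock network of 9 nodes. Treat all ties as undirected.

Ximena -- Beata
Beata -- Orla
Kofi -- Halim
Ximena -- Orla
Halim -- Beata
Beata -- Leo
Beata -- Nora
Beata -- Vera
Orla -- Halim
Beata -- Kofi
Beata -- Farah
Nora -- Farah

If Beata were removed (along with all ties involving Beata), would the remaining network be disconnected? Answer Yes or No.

Yes

Removing Beata leaves {Halim, Kofi, Orla, and Ximena} with no path to {Farah and Nora}, so the network splits into 4 components. Beata is a cut vertex.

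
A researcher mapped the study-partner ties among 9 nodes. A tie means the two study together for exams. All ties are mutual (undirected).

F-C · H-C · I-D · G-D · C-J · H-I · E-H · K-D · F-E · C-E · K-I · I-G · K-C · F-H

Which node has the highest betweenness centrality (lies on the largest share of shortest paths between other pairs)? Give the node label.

Unnormalized betweenness of each node: C:21/2, D:7/6, E:0, F:0, G:0, H:20/3, I:22/3, J:0, K:16/3.
C has the largest value, 21/2, making it the main broker — the node through which the most shortest paths run.

C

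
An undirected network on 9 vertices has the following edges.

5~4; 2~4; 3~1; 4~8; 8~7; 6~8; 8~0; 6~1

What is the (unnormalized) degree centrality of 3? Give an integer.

1

3 is directly tied to 1. That is 1 neighbor, so the degree of 3 is 1.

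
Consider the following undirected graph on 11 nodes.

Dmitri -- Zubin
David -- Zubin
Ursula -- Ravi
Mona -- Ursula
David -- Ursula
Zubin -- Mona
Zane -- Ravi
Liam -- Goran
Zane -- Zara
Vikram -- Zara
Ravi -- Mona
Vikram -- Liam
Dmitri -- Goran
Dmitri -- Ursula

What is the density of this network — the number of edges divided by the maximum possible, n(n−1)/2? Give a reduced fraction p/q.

14/55

There are 14 edges and 11 nodes, so the maximum possible is C(11,2) = 55.
Density = 14/55.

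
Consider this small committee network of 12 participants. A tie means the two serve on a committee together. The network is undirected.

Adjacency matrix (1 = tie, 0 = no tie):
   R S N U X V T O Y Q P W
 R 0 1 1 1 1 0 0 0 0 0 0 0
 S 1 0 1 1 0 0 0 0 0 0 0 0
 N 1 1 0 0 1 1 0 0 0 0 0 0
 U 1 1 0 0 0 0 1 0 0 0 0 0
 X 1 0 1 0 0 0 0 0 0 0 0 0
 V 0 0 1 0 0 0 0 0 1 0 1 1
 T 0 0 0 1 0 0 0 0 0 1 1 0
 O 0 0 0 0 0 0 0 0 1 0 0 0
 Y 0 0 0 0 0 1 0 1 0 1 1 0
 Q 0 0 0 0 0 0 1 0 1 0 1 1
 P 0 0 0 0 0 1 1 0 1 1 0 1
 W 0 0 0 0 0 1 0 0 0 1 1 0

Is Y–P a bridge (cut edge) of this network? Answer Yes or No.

Even without that edge, Y still reaches P via Y – V – P, so the network stays connected. Not a bridge.

No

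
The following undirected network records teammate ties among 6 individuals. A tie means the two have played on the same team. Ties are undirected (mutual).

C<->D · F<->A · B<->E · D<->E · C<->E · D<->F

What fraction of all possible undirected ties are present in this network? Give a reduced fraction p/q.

2/5

There are 6 edges and 6 nodes, so the maximum possible is C(6,2) = 15.
Density = 6/15 = 2/5.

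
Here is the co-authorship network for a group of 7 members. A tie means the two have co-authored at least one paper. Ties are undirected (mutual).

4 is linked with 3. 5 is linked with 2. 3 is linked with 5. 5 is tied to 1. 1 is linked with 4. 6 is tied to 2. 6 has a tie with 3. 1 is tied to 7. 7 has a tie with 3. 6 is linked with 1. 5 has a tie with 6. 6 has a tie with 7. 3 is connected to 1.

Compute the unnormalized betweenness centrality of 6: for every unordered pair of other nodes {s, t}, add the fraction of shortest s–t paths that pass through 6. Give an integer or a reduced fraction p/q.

17/6

Pairs whose geodesics pass through 6 — 1–2: 1/2; 7–2: 1; 7–5: 1/3; 2–4: 2/4; 2–3: 1/2.
All other pairs contribute 0.
Summing the contributions gives betweenness(6) = 17/6.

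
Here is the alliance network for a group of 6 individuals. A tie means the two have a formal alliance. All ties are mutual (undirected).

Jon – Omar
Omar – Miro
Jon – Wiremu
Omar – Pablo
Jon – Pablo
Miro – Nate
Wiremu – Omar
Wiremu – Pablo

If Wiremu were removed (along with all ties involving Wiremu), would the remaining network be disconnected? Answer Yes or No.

No

Even without Wiremu, every remaining node can still reach every other (the residual graph is connected), so Wiremu is not a cut vertex.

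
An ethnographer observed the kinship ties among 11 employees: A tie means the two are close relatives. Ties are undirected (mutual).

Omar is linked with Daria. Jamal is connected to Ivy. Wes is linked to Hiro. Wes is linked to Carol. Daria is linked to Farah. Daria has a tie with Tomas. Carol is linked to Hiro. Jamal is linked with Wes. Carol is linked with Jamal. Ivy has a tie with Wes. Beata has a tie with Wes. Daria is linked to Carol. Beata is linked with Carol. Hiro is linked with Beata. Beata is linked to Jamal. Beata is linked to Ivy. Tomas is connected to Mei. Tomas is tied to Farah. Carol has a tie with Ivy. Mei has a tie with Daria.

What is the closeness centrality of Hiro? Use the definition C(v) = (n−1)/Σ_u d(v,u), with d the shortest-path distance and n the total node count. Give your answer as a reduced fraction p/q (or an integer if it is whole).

10/21

Distances from Hiro: Beata:1, Carol:1, Daria:2, Farah:3, Ivy:2, Jamal:2, Mei:3, Omar:3, Tomas:3, Wes:1. Sum = 21.
n = 11, so closeness = 10/21.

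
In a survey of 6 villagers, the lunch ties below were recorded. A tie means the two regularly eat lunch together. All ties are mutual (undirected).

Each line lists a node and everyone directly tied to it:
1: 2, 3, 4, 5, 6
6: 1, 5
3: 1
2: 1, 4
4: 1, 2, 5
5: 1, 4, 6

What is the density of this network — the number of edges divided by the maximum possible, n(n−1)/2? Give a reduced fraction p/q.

There are 8 edges and 6 nodes, so the maximum possible is C(6,2) = 15.
Density = 8/15.

8/15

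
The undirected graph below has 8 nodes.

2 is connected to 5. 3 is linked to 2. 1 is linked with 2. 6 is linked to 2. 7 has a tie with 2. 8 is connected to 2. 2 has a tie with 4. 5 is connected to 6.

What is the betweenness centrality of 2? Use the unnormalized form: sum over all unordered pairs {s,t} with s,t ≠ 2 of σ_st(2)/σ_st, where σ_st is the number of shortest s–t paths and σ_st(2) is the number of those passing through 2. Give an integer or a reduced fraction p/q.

20

Pairs whose geodesics pass through 2 — 4–5: 1; 4–8: 1; 4–7: 1; 4–3: 1; 4–6: 1; 4–1: 1; 5–8: 1; 5–7: 1; 5–3: 1; 5–1: 1; 8–7: 1; 8–3: 1; 8–6: 1; 8–1: 1 … (+6 more pairs).
All other pairs contribute 0.
Summing the contributions gives betweenness(2) = 20.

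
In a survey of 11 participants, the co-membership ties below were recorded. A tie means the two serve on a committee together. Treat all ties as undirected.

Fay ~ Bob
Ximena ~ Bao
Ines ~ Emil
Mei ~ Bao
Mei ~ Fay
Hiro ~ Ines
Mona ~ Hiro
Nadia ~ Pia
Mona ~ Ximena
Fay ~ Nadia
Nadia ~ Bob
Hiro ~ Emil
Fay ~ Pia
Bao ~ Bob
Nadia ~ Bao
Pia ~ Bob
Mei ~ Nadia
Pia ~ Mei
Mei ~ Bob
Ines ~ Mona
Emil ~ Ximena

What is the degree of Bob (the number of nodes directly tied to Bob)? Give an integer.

Bob is directly tied to Bao, Fay, Mei, Nadia, and Pia. That is 5 neighbors, so the degree of Bob is 5.

5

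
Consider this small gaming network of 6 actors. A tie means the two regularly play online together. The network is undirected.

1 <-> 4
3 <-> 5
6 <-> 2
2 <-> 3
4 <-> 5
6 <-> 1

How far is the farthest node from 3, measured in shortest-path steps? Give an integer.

Distances from 3: 1:3, 2:1, 4:2, 5:1, 6:2.
The largest is 3 (to 1), so the eccentricity of 3 is 3.

3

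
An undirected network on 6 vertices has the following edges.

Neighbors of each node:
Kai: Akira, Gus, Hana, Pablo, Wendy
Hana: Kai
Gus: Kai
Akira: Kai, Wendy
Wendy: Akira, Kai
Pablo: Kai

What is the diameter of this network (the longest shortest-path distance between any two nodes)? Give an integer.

2

Eccentricity of each node (its greatest distance to any other): Akira:2, Gus:2, Hana:2, Kai:1, Pablo:2, Wendy:2.
The maximum eccentricity is 2, realized for instance by the pair Hana–Pablo via Hana – Kai – Pablo. So the diameter is 2.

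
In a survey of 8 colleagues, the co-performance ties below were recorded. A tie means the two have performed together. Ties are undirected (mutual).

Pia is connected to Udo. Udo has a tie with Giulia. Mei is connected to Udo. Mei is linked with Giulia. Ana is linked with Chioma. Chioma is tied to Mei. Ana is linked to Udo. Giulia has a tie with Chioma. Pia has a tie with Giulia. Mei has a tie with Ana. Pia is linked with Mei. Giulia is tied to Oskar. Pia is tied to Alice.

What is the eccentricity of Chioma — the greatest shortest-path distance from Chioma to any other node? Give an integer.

3

Distances from Chioma: Alice:3, Ana:1, Giulia:1, Mei:1, Oskar:2, Pia:2, Udo:2.
The largest is 3 (to Alice), so the eccentricity of Chioma is 3.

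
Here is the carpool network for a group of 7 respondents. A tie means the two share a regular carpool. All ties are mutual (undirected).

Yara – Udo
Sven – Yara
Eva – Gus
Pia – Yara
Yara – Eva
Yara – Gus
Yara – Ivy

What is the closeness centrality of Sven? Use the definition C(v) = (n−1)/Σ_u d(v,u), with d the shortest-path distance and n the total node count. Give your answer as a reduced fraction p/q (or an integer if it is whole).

Distances from Sven: Eva:2, Gus:2, Ivy:2, Pia:2, Udo:2, Yara:1. Sum = 11.
n = 7, so closeness = 6/11.

6/11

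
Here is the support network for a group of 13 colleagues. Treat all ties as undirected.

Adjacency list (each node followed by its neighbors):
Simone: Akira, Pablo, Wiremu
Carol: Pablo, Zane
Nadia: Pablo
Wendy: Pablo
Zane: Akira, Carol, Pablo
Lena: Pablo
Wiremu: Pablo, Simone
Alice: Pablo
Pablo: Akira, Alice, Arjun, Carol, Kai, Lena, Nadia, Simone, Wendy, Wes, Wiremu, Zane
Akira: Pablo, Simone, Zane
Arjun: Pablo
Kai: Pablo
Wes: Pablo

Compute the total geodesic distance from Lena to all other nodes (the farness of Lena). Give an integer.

Distances from Lena: Akira:2, Alice:2, Arjun:2, Carol:2, Kai:2, Nadia:2, Pablo:1, Simone:2, Wendy:2, Wes:2, Wiremu:2, Zane:2.
Sum = 2 + 2 + 2 + 2 + 2 + 2 + 1 + 2 + 2 + 2 + 2 + 2 = 23.

23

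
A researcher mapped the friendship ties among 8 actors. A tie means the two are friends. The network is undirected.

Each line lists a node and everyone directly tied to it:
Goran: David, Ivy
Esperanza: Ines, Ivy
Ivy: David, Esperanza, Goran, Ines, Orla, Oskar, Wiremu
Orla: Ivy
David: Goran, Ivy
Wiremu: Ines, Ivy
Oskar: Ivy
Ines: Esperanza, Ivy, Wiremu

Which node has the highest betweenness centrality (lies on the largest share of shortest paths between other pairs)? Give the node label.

Unnormalized betweenness of each node: David:0, Esperanza:0, Goran:0, Ines:1/2, Ivy:35/2, Orla:0, Oskar:0, Wiremu:0.
Ivy has the largest value, 35/2, making it the main broker — the node through which the most shortest paths run.

Ivy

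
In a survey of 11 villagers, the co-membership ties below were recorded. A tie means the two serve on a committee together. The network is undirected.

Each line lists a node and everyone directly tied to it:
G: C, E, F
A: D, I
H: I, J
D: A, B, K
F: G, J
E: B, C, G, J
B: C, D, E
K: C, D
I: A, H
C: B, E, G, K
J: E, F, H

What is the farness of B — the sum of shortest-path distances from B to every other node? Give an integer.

Distances from B: A:2, C:1, D:1, E:1, F:3, G:2, H:3, I:3, J:2, K:2.
Sum = 2 + 1 + 1 + 1 + 3 + 2 + 3 + 3 + 2 + 2 = 20.

20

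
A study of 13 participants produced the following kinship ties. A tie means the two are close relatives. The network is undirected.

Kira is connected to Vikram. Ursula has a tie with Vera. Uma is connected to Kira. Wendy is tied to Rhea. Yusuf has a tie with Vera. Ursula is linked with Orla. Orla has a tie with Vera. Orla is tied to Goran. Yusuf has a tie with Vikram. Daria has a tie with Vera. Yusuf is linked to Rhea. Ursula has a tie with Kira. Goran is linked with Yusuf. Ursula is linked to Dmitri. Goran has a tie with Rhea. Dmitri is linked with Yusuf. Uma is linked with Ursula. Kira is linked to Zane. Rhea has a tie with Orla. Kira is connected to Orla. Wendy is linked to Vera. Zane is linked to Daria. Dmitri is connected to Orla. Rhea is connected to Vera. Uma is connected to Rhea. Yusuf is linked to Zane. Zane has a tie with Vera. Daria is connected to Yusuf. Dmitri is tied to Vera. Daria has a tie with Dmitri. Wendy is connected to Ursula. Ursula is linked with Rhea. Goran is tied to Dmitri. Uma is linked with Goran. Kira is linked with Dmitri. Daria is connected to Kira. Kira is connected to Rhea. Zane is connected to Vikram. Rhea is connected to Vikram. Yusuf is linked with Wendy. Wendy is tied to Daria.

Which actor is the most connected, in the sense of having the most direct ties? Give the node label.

Degrees — Daria:6, Dmitri:7, Goran:5, Kira:8, Orla:6, Rhea:9, Uma:4, Ursula:7, Vera:8, Vikram:4, Wendy:5, Yusuf:8, Zane:5.
The maximum is 9, attained only by Rhea.

Rhea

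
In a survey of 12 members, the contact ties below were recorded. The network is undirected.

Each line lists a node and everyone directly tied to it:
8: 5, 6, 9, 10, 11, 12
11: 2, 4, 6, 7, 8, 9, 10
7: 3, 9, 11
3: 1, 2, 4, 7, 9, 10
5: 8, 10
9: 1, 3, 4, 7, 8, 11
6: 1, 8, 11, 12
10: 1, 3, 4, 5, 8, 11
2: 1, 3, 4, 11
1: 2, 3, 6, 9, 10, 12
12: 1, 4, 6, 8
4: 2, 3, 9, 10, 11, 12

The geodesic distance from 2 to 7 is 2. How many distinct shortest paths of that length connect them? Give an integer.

2

The shortest distance is 2. The length-2 paths are: 2–3–7; 2–11–7.
That gives 2 distinct shortest paths.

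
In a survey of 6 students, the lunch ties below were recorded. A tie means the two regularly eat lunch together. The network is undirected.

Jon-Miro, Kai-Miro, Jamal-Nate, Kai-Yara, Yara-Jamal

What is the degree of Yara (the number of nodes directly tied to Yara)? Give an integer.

2

Yara is directly tied to Jamal and Kai. That is 2 neighbors, so the degree of Yara is 2.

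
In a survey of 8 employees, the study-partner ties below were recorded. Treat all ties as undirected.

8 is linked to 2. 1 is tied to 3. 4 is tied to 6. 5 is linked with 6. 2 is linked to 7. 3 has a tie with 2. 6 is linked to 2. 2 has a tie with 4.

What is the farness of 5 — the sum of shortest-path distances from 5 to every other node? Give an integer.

18

Distances from 5: 1:4, 2:2, 3:3, 4:2, 6:1, 7:3, 8:3.
Sum = 4 + 2 + 3 + 2 + 1 + 3 + 3 = 18.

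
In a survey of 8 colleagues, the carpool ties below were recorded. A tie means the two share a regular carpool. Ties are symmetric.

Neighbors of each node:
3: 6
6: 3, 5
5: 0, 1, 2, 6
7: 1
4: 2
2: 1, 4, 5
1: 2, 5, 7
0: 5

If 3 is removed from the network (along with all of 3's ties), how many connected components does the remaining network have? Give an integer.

3's neighbors (6) remain reachable from one another through other ties, so the rest of the network stays in one piece.

1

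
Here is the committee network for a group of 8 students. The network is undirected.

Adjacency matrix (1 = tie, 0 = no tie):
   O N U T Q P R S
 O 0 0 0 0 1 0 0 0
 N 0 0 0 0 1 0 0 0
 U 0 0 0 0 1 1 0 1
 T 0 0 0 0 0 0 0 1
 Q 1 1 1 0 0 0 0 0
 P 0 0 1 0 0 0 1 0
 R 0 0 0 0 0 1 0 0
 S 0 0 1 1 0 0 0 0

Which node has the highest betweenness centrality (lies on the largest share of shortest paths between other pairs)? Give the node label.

U

Unnormalized betweenness of each node: N:0, O:0, P:6, Q:11, R:0, S:6, T:0, U:16.
U has the largest value, 16, making it the main broker — the node through which the most shortest paths run.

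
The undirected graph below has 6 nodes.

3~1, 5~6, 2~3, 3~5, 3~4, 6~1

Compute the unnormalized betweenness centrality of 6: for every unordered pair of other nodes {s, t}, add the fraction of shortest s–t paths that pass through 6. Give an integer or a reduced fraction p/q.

1/2

Pairs whose geodesics pass through 6 — 1–5: 1/2.
All other pairs contribute 0.
Summing the contributions gives betweenness(6) = 1/2.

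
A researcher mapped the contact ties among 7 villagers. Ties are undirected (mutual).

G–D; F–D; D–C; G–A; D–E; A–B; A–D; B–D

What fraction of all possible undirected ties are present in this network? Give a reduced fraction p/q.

There are 8 edges and 7 nodes, so the maximum possible is C(7,2) = 21.
Density = 8/21.

8/21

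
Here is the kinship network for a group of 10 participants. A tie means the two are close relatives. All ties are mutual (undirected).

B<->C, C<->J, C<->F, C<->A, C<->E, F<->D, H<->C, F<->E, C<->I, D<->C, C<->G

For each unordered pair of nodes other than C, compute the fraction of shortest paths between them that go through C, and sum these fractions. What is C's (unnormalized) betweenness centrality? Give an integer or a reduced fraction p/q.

Pairs whose geodesics pass through C — I–E: 1; I–D: 1; I–F: 1; I–G: 1; I–H: 1; I–J: 1; I–A: 1; I–B: 1; E–D: 1/2; E–G: 1; E–H: 1; E–J: 1; E–A: 1; E–B: 1 … (+20 more pairs).
All other pairs contribute 0.
Summing the contributions gives betweenness(C) = 67/2.

67/2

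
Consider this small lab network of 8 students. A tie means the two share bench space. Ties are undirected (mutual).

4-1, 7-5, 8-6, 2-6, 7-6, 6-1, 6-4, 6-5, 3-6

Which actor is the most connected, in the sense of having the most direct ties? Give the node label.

6

Degrees — 1:2, 2:1, 3:1, 4:2, 5:2, 6:7, 7:2, 8:1.
The maximum is 7, attained only by 6.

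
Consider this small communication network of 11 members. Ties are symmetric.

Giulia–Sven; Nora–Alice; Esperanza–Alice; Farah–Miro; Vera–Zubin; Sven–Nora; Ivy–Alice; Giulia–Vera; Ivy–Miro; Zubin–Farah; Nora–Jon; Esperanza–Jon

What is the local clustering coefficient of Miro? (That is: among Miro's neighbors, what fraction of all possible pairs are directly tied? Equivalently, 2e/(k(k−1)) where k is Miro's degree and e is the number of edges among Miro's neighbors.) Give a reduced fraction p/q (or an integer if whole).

0

Miro's neighbors: Farah and Ivy (k = 2).
Possible neighbor pairs: C(2,2) = 1. Edges among them: none → e = 0.
Clustering(Miro) = 0/1.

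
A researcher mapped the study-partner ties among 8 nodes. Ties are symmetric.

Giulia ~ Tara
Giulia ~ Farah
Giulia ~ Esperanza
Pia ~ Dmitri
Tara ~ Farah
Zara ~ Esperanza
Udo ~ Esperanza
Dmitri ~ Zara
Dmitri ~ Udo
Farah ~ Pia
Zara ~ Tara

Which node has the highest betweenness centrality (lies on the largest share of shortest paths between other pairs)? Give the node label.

Dmitri

Unnormalized betweenness of each node: Dmitri:4, Esperanza:11/3, Farah:31/12, Giulia:8/3, Pia:7/4, Tara:7/4, Udo:13/12, Zara:7/2.
Dmitri has the largest value, 4, making it the main broker — the node through which the most shortest paths run.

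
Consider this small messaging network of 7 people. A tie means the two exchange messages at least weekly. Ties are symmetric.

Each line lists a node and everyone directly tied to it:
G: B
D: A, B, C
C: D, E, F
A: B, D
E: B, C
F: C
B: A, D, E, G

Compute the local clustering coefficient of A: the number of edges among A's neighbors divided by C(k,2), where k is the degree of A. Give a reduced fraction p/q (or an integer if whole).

1

A's neighbors: B and D (k = 2).
Possible neighbor pairs: C(2,2) = 1. Edges among them: B–D → e = 1.
Clustering(A) = 1/1.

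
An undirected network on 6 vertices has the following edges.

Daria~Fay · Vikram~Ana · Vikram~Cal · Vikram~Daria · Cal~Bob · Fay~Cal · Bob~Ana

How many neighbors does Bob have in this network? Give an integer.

2

Bob is directly tied to Ana and Cal. That is 2 neighbors, so the degree of Bob is 2.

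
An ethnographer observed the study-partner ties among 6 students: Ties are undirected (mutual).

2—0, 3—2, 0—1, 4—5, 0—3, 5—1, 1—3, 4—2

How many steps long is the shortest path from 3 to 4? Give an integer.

One shortest route is 3 – 2 – 4, which uses 2 edges, and 3 and 4 are not directly tied, so nothing shorter exists. So d(3,4) = 2.

2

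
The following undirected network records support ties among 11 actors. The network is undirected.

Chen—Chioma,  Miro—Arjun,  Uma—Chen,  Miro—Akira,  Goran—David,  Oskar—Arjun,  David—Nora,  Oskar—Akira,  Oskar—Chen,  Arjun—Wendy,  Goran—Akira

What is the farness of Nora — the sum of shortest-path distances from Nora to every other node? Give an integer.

42

Distances from Nora: Akira:3, Arjun:5, Chen:5, Chioma:6, David:1, Goran:2, Miro:4, Oskar:4, Uma:6, Wendy:6.
Sum = 3 + 5 + 5 + 6 + 1 + 2 + 4 + 4 + 6 + 6 = 42.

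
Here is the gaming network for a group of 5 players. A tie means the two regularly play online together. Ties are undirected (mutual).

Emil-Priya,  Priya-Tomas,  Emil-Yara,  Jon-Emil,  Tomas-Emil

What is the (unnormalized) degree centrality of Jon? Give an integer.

1

Jon is directly tied to Emil. That is 1 neighbor, so the degree of Jon is 1.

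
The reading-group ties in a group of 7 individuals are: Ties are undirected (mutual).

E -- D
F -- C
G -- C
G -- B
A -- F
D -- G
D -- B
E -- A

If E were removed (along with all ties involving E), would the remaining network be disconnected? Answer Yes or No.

Even without E, every remaining node can still reach every other (the residual graph is connected), so E is not a cut vertex.

No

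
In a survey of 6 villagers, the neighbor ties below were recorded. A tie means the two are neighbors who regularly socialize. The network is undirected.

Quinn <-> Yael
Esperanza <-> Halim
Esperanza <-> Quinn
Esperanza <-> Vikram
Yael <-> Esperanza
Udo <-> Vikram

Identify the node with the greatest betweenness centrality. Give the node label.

Esperanza

Unnormalized betweenness of each node: Esperanza:8, Halim:0, Quinn:0, Udo:0, Vikram:4, Yael:0.
Esperanza has the largest value, 8, making it the main broker — the node through which the most shortest paths run.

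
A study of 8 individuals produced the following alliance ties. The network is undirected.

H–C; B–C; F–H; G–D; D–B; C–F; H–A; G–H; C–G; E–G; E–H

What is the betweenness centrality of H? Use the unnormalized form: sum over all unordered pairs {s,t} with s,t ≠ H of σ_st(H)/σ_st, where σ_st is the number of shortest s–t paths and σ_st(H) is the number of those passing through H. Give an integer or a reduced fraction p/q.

26/3

Pairs whose geodesics pass through H — C–E: 1/2; C–A: 1; E–A: 1; E–F: 1; E–B: 1/3; A–F: 1; A–B: 1; A–G: 1; A–D: 1; F–G: 1/2; F–D: 1/3.
All other pairs contribute 0.
Summing the contributions gives betweenness(H) = 26/3.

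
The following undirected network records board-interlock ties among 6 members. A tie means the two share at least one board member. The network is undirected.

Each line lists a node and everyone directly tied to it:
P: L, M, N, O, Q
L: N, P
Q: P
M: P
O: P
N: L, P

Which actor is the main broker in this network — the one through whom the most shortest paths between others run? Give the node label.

Unnormalized betweenness of each node: L:0, M:0, N:0, O:0, P:9, Q:0.
P has the largest value, 9, making it the main broker — the node through which the most shortest paths run.

P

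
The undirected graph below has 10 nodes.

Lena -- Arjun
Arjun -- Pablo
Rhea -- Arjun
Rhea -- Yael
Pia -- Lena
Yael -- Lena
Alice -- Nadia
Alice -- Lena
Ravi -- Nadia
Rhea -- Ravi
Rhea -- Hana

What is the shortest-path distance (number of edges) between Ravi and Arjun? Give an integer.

2

One shortest route is Ravi – Rhea – Arjun, which uses 2 edges, and Ravi and Arjun are not directly tied, so nothing shorter exists. So d(Ravi,Arjun) = 2.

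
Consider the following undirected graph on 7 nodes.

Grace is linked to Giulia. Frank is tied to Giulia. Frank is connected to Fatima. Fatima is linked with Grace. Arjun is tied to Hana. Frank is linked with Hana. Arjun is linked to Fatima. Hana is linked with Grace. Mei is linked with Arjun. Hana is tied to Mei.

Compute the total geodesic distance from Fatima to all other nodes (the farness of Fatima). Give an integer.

Distances from Fatima: Arjun:1, Frank:1, Giulia:2, Grace:1, Hana:2, Mei:2.
Sum = 1 + 1 + 2 + 1 + 2 + 2 = 9.

9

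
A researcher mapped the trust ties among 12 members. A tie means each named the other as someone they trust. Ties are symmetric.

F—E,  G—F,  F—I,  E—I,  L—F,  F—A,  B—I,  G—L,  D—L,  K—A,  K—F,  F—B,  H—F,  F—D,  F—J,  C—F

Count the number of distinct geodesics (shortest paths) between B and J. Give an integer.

The shortest distance is 2, and the only length-2 path is B–F–J. So there is exactly 1 shortest path.

1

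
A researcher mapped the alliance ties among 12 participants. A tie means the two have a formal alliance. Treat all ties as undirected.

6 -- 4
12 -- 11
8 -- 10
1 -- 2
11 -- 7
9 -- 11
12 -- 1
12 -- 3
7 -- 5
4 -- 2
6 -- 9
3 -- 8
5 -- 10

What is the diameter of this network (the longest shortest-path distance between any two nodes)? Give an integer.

Eccentricity of each node (its greatest distance to any other): 1:4, 2:5, 3:4, 4:6, 5:5, 6:5, 7:4, 8:5, 9:4, 10:6, 11:3, 12:3.
The maximum eccentricity is 6, realized for instance by the pair 4–10 via 4 – 6 – 9 – 11 – 7 – 5 – 10. So the diameter is 6.

6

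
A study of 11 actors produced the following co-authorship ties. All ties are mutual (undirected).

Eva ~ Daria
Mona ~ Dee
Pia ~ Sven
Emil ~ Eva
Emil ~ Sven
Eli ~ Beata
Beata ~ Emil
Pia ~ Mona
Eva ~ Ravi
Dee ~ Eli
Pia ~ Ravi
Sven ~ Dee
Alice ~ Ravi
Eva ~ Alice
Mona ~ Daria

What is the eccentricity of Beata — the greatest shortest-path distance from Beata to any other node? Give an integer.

Distances from Beata: Alice:3, Daria:3, Dee:2, Eli:1, Emil:1, Eva:2, Mona:3, Pia:3, Ravi:3, Sven:2.
The largest is 3 (to Mona, Daria, Ravi, Alice, and Pia), so the eccentricity of Beata is 3.

3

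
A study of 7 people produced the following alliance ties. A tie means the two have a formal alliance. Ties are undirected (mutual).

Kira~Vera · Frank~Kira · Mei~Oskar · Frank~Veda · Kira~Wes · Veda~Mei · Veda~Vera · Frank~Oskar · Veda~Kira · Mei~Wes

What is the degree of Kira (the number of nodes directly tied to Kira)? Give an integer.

4

Kira is directly tied to Frank, Veda, Vera, and Wes. That is 4 neighbors, so the degree of Kira is 4.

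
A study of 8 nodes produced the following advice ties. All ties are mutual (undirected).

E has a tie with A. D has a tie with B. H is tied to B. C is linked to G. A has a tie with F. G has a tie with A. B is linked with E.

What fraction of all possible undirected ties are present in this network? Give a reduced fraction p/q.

1/4

There are 7 edges and 8 nodes, so the maximum possible is C(8,2) = 28.
Density = 7/28 = 1/4.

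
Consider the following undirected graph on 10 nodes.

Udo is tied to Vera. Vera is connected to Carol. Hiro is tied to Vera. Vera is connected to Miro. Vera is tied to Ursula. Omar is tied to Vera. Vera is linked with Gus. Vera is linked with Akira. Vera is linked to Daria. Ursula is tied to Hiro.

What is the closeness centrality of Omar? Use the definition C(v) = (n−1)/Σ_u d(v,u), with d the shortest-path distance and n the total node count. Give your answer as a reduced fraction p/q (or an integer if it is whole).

Distances from Omar: Akira:2, Carol:2, Daria:2, Gus:2, Hiro:2, Miro:2, Udo:2, Ursula:2, Vera:1. Sum = 17.
n = 10, so closeness = 9/17.

9/17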